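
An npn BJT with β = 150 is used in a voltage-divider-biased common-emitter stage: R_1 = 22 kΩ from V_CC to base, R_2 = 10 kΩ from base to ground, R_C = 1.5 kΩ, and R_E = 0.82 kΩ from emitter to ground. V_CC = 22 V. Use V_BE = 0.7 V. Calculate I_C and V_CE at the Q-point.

Thevenize the base divider: V_Th = V_CC·R_2/(R_1+R_2) = 22×10/32 = 6.88 V, R_Th = R_1‖R_2 = 6.88 kΩ.
Base-emitter loop: V_Th = I_B·R_Th + V_BE + (β+1)I_B·R_E, so I_B = (6.88 − 0.7) / (6.88 + 151×0.82) = 0.0472 mA.
I_C = β·I_B = 150×0.0472 = 7.09 mA, and I_E = (β+1)I_B = 7.13 mA.
V_CE = V_CC − I_C·R_C − I_E·R_E = 22 − 7.09×1.5 − 7.13×0.82 = 5.52 V.
V_CE = 5.52 V > 0.2 V confirms active-region operation.

I_C ≈ 7.1 mA, V_CE ≈ 5.5 V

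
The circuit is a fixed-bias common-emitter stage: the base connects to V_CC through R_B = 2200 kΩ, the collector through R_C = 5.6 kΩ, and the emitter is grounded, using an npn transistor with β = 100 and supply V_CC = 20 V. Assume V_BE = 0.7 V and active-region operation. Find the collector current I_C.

Base loop: V_CC = I_B·R_B + V_BE, so I_B = (20 − 0.7)/2200 kΩ = 0.00877 mA.
In the active region I_C = β·I_B = 100 × 0.00877 = 0.877 mA.
Collector loop: V_CE = V_CC − I_C·R_C = 20 − 0.877×5.6 = 15.1 V.
Since V_CE = 15.1 V > V_CE(sat) ≈ 0.2 V, the transistor is in the active region as assumed.

I_C ≈ 0.88 mA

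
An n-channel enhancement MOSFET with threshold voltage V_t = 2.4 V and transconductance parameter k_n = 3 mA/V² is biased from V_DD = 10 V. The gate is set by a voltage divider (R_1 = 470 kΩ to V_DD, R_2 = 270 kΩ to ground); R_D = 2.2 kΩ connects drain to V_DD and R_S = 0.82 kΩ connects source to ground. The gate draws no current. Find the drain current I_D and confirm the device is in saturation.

I_D ≈ 0.69 mA

V_G = V_DD·R_2/(R_1+R_2) = 10×270/740 = 3.65 V.
Assume saturation: I_D = (k_n/2)(V_GS − V_t)² with V_GS = V_G − I_D·R_S = 3.65 − 0.82·I_D.
Substituting gives 1.01·I_D² − 4.07·I_D + 2.34 = 0, with roots I_D = 0.694 or 3.34 mA.
The root I_D = 3.34 mA gives V_GS = 0.907 V ≤ V_t, so take I_D = 0.694 mA.
Then V_GS = 3.08 V and V_DS = V_DD − I_D(R_D+R_S) = 10 − 0.694×3.02 = 7.91 V.
Saturation requires V_DS ≥ V_GS − V_t = 0.68 V; 7.91 ≥ 0.68 ✓.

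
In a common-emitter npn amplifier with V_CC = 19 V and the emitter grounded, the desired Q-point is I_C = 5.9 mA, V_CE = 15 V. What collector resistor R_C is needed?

Collector loop: V_CC = I_C·R_C + V_CE.
R_C = (V_CC − V_CE)/I_C = (19 − 15)/5.9 = 0.678 kΩ.

R_C ≈ 0.68 kΩ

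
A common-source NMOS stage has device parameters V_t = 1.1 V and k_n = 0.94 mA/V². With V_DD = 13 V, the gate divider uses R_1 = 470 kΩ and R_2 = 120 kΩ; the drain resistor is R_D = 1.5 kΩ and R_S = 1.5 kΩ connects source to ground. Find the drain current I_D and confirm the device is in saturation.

V_G = V_DD·R_2/(R_1+R_2) = 13×120/590 = 2.64 V.
Assume saturation: I_D = (k_n/2)(V_GS − V_t)² with V_GS = V_G − I_D·R_S = 2.64 − 1.5·I_D.
Substituting gives 1.06·I_D² − 3.18·I_D + 1.12 = 0, with roots I_D = 0.408 or 2.6 mA.
The root I_D = 2.6 mA gives V_GS = -1.25 V ≤ V_t, so take I_D = 0.408 mA.
Then V_GS = 2.03 V and V_DS = V_DD − I_D(R_D+R_S) = 13 − 0.408×3 = 11.8 V.
Saturation requires V_DS ≥ V_GS − V_t = 0.932 V; 11.8 ≥ 0.932 ✓.

I_D ≈ 0.41 mA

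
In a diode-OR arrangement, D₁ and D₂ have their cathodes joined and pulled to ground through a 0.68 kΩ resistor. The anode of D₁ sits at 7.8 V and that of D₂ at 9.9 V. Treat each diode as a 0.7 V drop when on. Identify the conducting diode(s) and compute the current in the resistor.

Only D₂ conducts; I_R ≈ 14 mA

Assume both conduct. Then node N would need to be at both 7.8−0.7 = 7.1 V and 9.9−0.7 = 9.2 V, which is impossible.
Assume only D₂ conducts: V_N = 9.9 − 0.7 = 9.2 V, so I_R = 9.2/0.68 = 13.5 mA.
Check D₁: its anode-to-cathode voltage is 7.8 − 9.2 = -1.4 V < 0.7 V, so it is off. The assumption is consistent.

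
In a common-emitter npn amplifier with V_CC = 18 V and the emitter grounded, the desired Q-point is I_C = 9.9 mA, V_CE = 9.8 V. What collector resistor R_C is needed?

Collector loop: V_CC = I_C·R_C + V_CE.
R_C = (V_CC − V_CE)/I_C = (18 − 9.8)/9.9 = 0.828 kΩ.

R_C ≈ 0.83 kΩ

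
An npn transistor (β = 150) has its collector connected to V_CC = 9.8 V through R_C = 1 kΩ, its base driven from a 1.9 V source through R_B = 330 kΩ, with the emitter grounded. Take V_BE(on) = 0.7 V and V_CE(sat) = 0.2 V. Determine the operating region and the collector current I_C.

Assume active. Base-emitter loop: I_B = (V_BB − V_BE)/R_B = (1.9 − 0.7)/330 = 0.00364 mA.
I_C = β·I_B = 150×0.00364 = 0.545 mA.
V_CE = V_CC − I_C·R_C = 9.8 − 0.545×1 = 9.25 V > V_CE(sat), so the active-region assumption holds.

active; I_C ≈ 0.55 mA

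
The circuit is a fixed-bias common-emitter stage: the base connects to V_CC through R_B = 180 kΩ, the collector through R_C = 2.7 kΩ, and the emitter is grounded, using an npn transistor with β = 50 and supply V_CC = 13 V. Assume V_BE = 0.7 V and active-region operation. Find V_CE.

V_CE ≈ 3.8 V

Base loop: V_CC = I_B·R_B + V_BE, so I_B = (13 − 0.7)/180 kΩ = 0.0683 mA.
In the active region I_C = β·I_B = 50 × 0.0683 = 3.42 mA.
Collector loop: V_CE = V_CC − I_C·R_C = 13 − 3.42×2.7 = 3.77 V.
Since V_CE = 3.77 V > V_CE(sat) ≈ 0.2 V, the transistor is in the active region as assumed.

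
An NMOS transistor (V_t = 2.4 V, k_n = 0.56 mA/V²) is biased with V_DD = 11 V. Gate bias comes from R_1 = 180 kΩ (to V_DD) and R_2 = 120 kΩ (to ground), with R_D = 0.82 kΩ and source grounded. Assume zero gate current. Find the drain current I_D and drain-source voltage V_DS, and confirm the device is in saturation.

V_G = V_DD·R_2/(R_1+R_2) = 11×120/300 = 4.4 V. With the source grounded, V_GS = V_G = 4.4 V.
Assume saturation: I_D = (k_n/2)(V_GS − V_t)² = (0.56/2)×(4.4 − 2.4)² = 0.28×2² = 1.12 mA.
V_DS = V_DD − I_D·R_D = 11 − 1.12×0.82 = 10.1 V.
Saturation requires V_DS ≥ V_GS − V_t = 2 V; 10.1 ≥ 2 ✓.

I_D ≈ 1.1 mA, V_DS ≈ 10 V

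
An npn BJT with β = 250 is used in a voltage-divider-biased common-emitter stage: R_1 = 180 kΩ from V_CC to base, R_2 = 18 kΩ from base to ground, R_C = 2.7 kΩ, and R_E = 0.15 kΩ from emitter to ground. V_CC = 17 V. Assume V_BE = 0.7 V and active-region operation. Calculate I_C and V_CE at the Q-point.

I_C ≈ 3.9 mA, V_CE ≈ 5.8 V

Thevenize the base divider: V_Th = V_CC·R_2/(R_1+R_2) = 17×18/198 = 1.55 V, R_Th = R_1‖R_2 = 16.4 kΩ.
Base-emitter loop: V_Th = I_B·R_Th + V_BE + (β+1)I_B·R_E, so I_B = (1.55 − 0.7) / (16.4 + 251×0.15) = 0.0157 mA.
I_C = β·I_B = 250×0.0157 = 3.91 mA, and I_E = (β+1)I_B = 3.93 mA.
V_CE = V_CC − I_C·R_C − I_E·R_E = 17 − 3.91×2.7 − 3.93×0.15 = 5.85 V.
V_CE = 5.85 V > 0.2 V confirms active-region operation.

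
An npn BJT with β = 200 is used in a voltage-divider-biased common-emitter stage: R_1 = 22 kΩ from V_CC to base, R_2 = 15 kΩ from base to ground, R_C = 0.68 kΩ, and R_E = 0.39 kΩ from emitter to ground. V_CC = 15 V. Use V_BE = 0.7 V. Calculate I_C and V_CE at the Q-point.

Thevenize the base divider: V_Th = V_CC·R_2/(R_1+R_2) = 15×15/37 = 6.08 V, R_Th = R_1‖R_2 = 8.92 kΩ.
Base-emitter loop: V_Th = I_B·R_Th + V_BE + (β+1)I_B·R_E, so I_B = (6.08 − 0.7) / (8.92 + 201×0.39) = 0.0616 mA.
I_C = β·I_B = 200×0.0616 = 12.3 mA, and I_E = (β+1)I_B = 12.4 mA.
V_CE = V_CC − I_C·R_C − I_E·R_E = 15 − 12.3×0.68 − 12.4×0.39 = 1.79 V.
V_CE = 1.79 V > 0.2 V confirms active-region operation.

I_C ≈ 12 mA, V_CE ≈ 1.8 V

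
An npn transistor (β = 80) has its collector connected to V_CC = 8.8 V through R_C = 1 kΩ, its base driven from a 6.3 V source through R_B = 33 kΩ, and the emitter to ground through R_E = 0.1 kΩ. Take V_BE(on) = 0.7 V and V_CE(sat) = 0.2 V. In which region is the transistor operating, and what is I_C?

saturation; I_C ≈ 7.8 mA

Assume active: I_B = (6.3 − 0.7)/(33 + 81×0.1) = 0.136 mA, I_C = β·I_B = 10.9 mA.
Then V_CE = 8.8 − 10.9×1 − 11×0.1 = -3.2 V < 0.2 V — the active assumption fails.
Re-solve with V_CE = 0.2 V. KCL at the emitter: V_E/R_E = (V_BB−0.7−V_E)/R_B + (V_CC−0.2−V_E)/R_C, giving V_E = 0.795 V.
I_C = (V_CC − 0.2 − V_E)/R_C = (8.6 − 0.795)/1 = 7.8 mA.
Check: I_B = (5.6 − 0.795)/33 = 0.146 mA, and β·I_B = 11.6 mA > I_C, confirming saturation.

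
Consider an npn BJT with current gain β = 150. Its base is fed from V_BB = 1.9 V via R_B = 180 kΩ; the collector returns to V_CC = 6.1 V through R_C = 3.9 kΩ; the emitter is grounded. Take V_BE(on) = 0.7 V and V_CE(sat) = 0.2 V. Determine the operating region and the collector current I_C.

Assume active. Base-emitter loop: I_B = (V_BB − V_BE)/R_B = (1.9 − 0.7)/180 = 0.00667 mA.
I_C = β·I_B = 150×0.00667 = 1 mA.
V_CE = V_CC − I_C·R_C = 6.1 − 1×3.9 = 2.2 V > V_CE(sat), so the active-region assumption holds.

active; I_C ≈ 1 mA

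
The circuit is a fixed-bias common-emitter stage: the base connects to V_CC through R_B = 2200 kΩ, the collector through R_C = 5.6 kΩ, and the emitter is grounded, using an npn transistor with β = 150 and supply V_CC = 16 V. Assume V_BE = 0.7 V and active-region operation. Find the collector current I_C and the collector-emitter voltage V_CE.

I_C ≈ 1 mA, V_CE ≈ 10 V

Base loop: V_CC = I_B·R_B + V_BE, so I_B = (16 − 0.7)/2200 kΩ = 0.00695 mA.
In the active region I_C = β·I_B = 150 × 0.00695 = 1.04 mA.
Collector loop: V_CE = V_CC − I_C·R_C = 16 − 1.04×5.6 = 10.2 V.
Since V_CE = 10.2 V > V_CE(sat) ≈ 0.2 V, the transistor is in the active region as assumed.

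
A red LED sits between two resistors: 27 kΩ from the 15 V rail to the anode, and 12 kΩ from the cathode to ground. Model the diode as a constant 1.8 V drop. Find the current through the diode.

I ≈ 0.34 mA

The two resistors are in series with the diode, so KVL gives 15 = I·27 + 1.8 + I·12.
I = (15 − 1.8) / (27 + 12) kΩ = 13.2 / 39 = 0.338 mA.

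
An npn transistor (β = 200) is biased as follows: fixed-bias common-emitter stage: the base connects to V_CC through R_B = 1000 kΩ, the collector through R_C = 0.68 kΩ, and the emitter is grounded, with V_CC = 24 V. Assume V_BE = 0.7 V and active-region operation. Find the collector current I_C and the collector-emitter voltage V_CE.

I_C ≈ 4.7 mA, V_CE ≈ 21 V

Base loop: V_CC = I_B·R_B + V_BE, so I_B = (24 − 0.7)/1000 kΩ = 0.0233 mA.
In the active region I_C = β·I_B = 200 × 0.0233 = 4.66 mA.
Collector loop: V_CE = V_CC − I_C·R_C = 24 − 4.66×0.68 = 20.8 V.
Since V_CE = 20.8 V > V_CE(sat) ≈ 0.2 V, the transistor is in the active region as assumed.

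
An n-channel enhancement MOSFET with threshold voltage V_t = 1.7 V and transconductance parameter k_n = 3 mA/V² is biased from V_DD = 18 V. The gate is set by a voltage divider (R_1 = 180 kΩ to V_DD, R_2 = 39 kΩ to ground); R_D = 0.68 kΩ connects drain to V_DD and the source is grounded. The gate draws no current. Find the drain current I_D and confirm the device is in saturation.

I_D ≈ 3.4 mA

V_G = V_DD·R_2/(R_1+R_2) = 18×39/219 = 3.21 V. With the source grounded, V_GS = V_G = 3.21 V.
Assume saturation: I_D = (k_n/2)(V_GS − V_t)² = (3/2)×(3.21 − 1.7)² = 1.5×1.51² = 3.4 mA.
V_DS = V_DD − I_D·R_D = 18 − 3.4×0.68 = 15.7 V.
Saturation requires V_DS ≥ V_GS − V_t = 1.51 V; 15.7 ≥ 1.51 ✓.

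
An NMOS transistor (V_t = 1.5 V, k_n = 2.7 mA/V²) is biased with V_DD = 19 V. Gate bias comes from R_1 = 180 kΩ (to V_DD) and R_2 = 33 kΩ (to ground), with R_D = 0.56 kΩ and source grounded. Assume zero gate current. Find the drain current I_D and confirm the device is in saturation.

V_G = V_DD·R_2/(R_1+R_2) = 19×33/213 = 2.94 V. With the source grounded, V_GS = V_G = 2.94 V.
Assume saturation: I_D = (k_n/2)(V_GS − V_t)² = (2.7/2)×(2.94 − 1.5)² = 1.35×1.44² = 2.81 mA.
V_DS = V_DD − I_D·R_D = 19 − 2.81×0.56 = 17.4 V.
Saturation requires V_DS ≥ V_GS − V_t = 1.44 V; 17.4 ≥ 1.44 ✓.

I_D ≈ 2.8 mA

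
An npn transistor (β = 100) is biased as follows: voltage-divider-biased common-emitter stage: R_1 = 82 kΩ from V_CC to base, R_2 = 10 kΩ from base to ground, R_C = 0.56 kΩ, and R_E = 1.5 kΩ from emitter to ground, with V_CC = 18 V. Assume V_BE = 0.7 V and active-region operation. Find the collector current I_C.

I_C ≈ 0.78 mA

Thevenize the base divider: V_Th = V_CC·R_2/(R_1+R_2) = 18×10/92 = 1.96 V, R_Th = R_1‖R_2 = 8.91 kΩ.
Base-emitter loop: V_Th = I_B·R_Th + V_BE + (β+1)I_B·R_E, so I_B = (1.96 − 0.7) / (8.91 + 101×1.5) = 0.00783 mA.
I_C = β·I_B = 100×0.00783 = 0.783 mA, and I_E = (β+1)I_B = 0.791 mA.
V_CE = V_CC − I_C·R_C − I_E·R_E = 18 − 0.783×0.56 − 0.791×1.5 = 16.4 V.
V_CE = 16.4 V > 0.2 V confirms active-region operation.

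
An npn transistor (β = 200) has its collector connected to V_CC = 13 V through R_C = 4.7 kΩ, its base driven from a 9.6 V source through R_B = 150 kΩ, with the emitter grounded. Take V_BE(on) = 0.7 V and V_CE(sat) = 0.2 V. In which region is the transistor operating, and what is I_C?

Assume active: I_B = (9.6 − 0.7)/150 = 0.0593 mA, giving I_C = β·I_B = 11.9 mA.
But then V_CE = 13 − 11.9×4.7 = -42.8 V < V_CE(sat) = 0.2 V — impossible in the active region.
So the transistor is saturated. With V_CE = 0.2 V, I_C = (V_CC − 0.2)/R_C = 12.8/4.7 = 2.72 mA.
Check: β·I_B = 11.9 mA > I_C = 2.72 mA, confirming saturation.

saturation; I_C ≈ 2.7 mA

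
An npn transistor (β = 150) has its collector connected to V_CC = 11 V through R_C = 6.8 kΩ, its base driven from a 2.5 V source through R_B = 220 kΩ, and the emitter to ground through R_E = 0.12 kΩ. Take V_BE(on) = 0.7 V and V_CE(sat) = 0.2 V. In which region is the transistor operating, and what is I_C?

active; I_C ≈ 1.1 mA

Assume active. Base-emitter loop: I_B = (V_BB − V_BE)/(R_B + (β+1)R_E) = (2.5 − 0.7)/(220 + 151×0.12) = 0.00756 mA.
I_C = β·I_B = 150×0.00756 = 1.13 mA.
V_CE = V_CC − I_C·R_C − I_E·R_E = 11 − 1.13×6.8 − 1.14×0.12 = 3.15 V > V_CE(sat), so the active-region assumption holds.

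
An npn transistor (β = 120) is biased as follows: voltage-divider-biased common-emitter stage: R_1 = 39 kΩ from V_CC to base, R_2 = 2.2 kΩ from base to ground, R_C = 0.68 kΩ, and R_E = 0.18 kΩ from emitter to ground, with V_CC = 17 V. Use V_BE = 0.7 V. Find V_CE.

V_CE ≈ 16 V

Thevenize the base divider: V_Th = V_CC·R_2/(R_1+R_2) = 17×2.2/41.2 = 0.908 V, R_Th = R_1‖R_2 = 2.08 kΩ.
Base-emitter loop: V_Th = I_B·R_Th + V_BE + (β+1)I_B·R_E, so I_B = (0.908 − 0.7) / (2.08 + 121×0.18) = 0.00871 mA.
I_C = β·I_B = 120×0.00871 = 1.04 mA, and I_E = (β+1)I_B = 1.05 mA.
V_CE = V_CC − I_C·R_C − I_E·R_E = 17 − 1.04×0.68 − 1.05×0.18 = 16.1 V.
V_CE = 16.1 V > 0.2 V confirms active-region operation.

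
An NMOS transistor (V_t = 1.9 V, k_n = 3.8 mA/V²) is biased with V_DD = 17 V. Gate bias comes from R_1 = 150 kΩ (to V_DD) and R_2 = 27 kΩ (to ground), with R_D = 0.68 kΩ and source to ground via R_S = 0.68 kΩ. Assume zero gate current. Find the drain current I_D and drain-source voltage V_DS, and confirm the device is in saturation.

V_G = V_DD·R_2/(R_1+R_2) = 17×27/177 = 2.59 V.
Assume saturation: I_D = (k_n/2)(V_GS − V_t)² with V_GS = V_G − I_D·R_S = 2.59 − 0.68·I_D.
Substituting gives 0.879·I_D² − 2.79·I_D + 0.913 = 0, with roots I_D = 0.37 or 2.81 mA.
The root I_D = 2.81 mA gives V_GS = 0.685 V ≤ V_t, so take I_D = 0.37 mA.
Then V_GS = 2.34 V and V_DS = V_DD − I_D(R_D+R_S) = 17 − 0.37×1.36 = 16.5 V.
Saturation requires V_DS ≥ V_GS − V_t = 0.441 V; 16.5 ≥ 0.441 ✓.

I_D ≈ 0.37 mA, V_DS ≈ 16 V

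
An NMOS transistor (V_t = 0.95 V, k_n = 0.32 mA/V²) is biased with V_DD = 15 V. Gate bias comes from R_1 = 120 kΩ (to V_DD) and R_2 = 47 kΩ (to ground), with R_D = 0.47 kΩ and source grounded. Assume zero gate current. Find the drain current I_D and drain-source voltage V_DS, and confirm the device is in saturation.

I_D ≈ 1.7 mA, V_DS ≈ 14 V

V_G = V_DD·R_2/(R_1+R_2) = 15×47/167 = 4.22 V. With the source grounded, V_GS = V_G = 4.22 V.
Assume saturation: I_D = (k_n/2)(V_GS − V_t)² = (0.32/2)×(4.22 − 0.95)² = 0.16×3.27² = 1.71 mA.
V_DS = V_DD − I_D·R_D = 15 − 1.71×0.47 = 14.2 V.
Saturation requires V_DS ≥ V_GS − V_t = 3.27 V; 14.2 ≥ 3.27 ✓.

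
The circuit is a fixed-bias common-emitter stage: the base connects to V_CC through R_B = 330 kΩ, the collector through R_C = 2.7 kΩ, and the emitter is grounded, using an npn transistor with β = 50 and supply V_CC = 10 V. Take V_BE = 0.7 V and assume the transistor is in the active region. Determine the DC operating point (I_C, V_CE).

I_C ≈ 1.4 mA, V_CE ≈ 6.2 V

Base loop: V_CC = I_B·R_B + V_BE, so I_B = (10 − 0.7)/330 kΩ = 0.0282 mA.
In the active region I_C = β·I_B = 50 × 0.0282 = 1.41 mA.
Collector loop: V_CE = V_CC − I_C·R_C = 10 − 1.41×2.7 = 6.2 V.
Since V_CE = 6.2 V > V_CE(sat) ≈ 0.2 V, the transistor is in the active region as assumed.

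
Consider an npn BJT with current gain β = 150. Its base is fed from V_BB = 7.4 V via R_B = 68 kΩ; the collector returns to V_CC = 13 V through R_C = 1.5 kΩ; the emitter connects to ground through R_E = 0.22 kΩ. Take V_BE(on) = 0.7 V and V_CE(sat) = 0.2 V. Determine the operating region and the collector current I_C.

Assume active: I_B = (7.4 − 0.7)/(68 + 151×0.22) = 0.0662 mA, I_C = β·I_B = 9.93 mA.
Then V_CE = 13 − 9.93×1.5 − 10×0.22 = -4.09 V < 0.2 V — the active assumption fails.
Re-solve with V_CE = 0.2 V. KCL at the emitter: V_E/R_E = (V_BB−0.7−V_E)/R_B + (V_CC−0.2−V_E)/R_C, giving V_E = 1.65 V.
I_C = (V_CC − 0.2 − V_E)/R_C = (12.8 − 1.65)/1.5 = 7.43 mA.
Check: I_B = (6.7 − 1.65)/68 = 0.0742 mA, and β·I_B = 11.1 mA > I_C, confirming saturation.

saturation; I_C ≈ 7.4 mA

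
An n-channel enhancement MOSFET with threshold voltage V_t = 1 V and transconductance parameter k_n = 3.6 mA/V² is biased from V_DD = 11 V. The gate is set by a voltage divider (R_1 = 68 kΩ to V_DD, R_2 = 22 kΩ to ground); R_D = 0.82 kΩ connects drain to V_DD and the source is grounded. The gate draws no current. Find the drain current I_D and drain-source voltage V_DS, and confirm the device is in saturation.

I_D ≈ 5.1 mA, V_DS ≈ 6.8 V

V_G = V_DD·R_2/(R_1+R_2) = 11×22/90 = 2.69 V. With the source grounded, V_GS = V_G = 2.69 V.
Assume saturation: I_D = (k_n/2)(V_GS − V_t)² = (3.6/2)×(2.69 − 1)² = 1.8×1.69² = 5.13 mA.
V_DS = V_DD − I_D·R_D = 11 − 5.13×0.82 = 6.79 V.
Saturation requires V_DS ≥ V_GS − V_t = 1.69 V; 6.79 ≥ 1.69 ✓.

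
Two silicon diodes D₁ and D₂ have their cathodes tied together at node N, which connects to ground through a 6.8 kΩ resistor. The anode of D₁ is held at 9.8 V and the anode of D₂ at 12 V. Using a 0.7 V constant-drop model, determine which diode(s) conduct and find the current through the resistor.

Assume both conduct. Then node N would need to be at both 9.8−0.7 = 9.1 V and 12−0.7 = 11.3 V, which is impossible.
Assume only D₂ conducts: V_N = 12 − 0.7 = 11.3 V, so I_R = 11.3/6.8 = 1.66 mA.
Check D₁: its anode-to-cathode voltage is 9.8 − 11.3 = -1.5 V < 0.7 V, so it is off. The assumption is consistent.

Only D₂ conducts; I_R ≈ 1.7 mA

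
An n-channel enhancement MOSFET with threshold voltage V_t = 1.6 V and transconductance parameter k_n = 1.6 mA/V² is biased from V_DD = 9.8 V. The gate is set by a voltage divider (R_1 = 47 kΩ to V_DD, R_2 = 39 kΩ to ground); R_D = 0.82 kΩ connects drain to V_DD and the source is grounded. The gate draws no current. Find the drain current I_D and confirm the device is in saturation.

I_D ≈ 6.5 mA

V_G = V_DD·R_2/(R_1+R_2) = 9.8×39/86 = 4.44 V. With the source grounded, V_GS = V_G = 4.44 V.
Assume saturation: I_D = (k_n/2)(V_GS − V_t)² = (1.6/2)×(4.44 − 1.6)² = 0.8×2.84² = 6.47 mA.
V_DS = V_DD − I_D·R_D = 9.8 − 6.47×0.82 = 4.49 V.
Saturation requires V_DS ≥ V_GS − V_t = 2.84 V; 4.49 ≥ 2.84 ✓.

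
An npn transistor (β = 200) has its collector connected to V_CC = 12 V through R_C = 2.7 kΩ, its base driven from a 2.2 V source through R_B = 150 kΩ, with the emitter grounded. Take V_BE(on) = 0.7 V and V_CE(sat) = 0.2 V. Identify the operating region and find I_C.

Assume active. Base-emitter loop: I_B = (V_BB − V_BE)/R_B = (2.2 − 0.7)/150 = 0.01 mA.
I_C = β·I_B = 200×0.01 = 2 mA.
V_CE = V_CC − I_C·R_C = 12 − 2×2.7 = 6.6 V > V_CE(sat), so the active-region assumption holds.

active; I_C ≈ 2 mA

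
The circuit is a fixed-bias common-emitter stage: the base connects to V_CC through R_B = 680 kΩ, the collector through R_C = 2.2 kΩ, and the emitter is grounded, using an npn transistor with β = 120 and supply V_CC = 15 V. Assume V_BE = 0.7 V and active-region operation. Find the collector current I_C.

I_C ≈ 2.5 mA

Base loop: V_CC = I_B·R_B + V_BE, so I_B = (15 − 0.7)/680 kΩ = 0.021 mA.
In the active region I_C = β·I_B = 120 × 0.021 = 2.52 mA.
Collector loop: V_CE = V_CC − I_C·R_C = 15 − 2.52×2.2 = 9.45 V.
Since V_CE = 9.45 V > V_CE(sat) ≈ 0.2 V, the transistor is in the active region as assumed.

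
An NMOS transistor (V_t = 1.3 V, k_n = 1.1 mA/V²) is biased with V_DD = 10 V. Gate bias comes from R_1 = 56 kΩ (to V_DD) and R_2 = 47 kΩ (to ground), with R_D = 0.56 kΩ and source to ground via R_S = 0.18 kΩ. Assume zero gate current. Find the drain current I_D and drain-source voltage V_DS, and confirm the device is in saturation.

V_G = V_DD·R_2/(R_1+R_2) = 10×47/103 = 4.56 V.
Assume saturation: I_D = (k_n/2)(V_GS − V_t)² with V_GS = V_G − I_D·R_S = 4.56 − 0.18·I_D.
Substituting gives 0.0178·I_D² − 1.65·I_D + 5.86 = 0, with roots I_D = 3.71 or 88.7 mA.
The root I_D = 88.7 mA gives V_GS = -11.4 V ≤ V_t, so take I_D = 3.71 mA.
Then V_GS = 3.9 V and V_DS = V_DD − I_D(R_D+R_S) = 10 − 3.71×0.74 = 7.26 V.
Saturation requires V_DS ≥ V_GS − V_t = 2.6 V; 7.26 ≥ 2.6 ✓.

I_D ≈ 3.7 mA, V_DS ≈ 7.3 V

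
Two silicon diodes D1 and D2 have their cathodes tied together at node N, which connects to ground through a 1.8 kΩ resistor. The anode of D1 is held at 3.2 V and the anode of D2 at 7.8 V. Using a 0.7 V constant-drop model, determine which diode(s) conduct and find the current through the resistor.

Only D2 conducts; I_R ≈ 3.9 mA

Assume both conduct. Then node N would need to be at both 3.2−0.7 = 2.5 V and 7.8−0.7 = 7.1 V, which is impossible.
Assume only D2 conducts: V_N = 7.8 − 0.7 = 7.1 V, so I_R = 7.1/1.8 = 3.94 mA.
Check D1: its anode-to-cathode voltage is 3.2 − 7.1 = -3.9 V < 0.7 V, so it is off. The assumption is consistent.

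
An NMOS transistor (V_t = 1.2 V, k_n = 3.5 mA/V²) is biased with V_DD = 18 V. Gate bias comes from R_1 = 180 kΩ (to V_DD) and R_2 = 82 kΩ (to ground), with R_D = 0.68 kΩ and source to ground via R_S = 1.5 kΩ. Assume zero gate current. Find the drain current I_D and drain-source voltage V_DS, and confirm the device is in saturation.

V_G = V_DD·R_2/(R_1+R_2) = 18×82/262 = 5.63 V.
Assume saturation: I_D = (k_n/2)(V_GS − V_t)² with V_GS = V_G − I_D·R_S = 5.63 − 1.5·I_D.
Substituting gives 3.94·I_D² − 24.3·I_D + 34.4 = 0, with roots I_D = 2.21 or 3.96 mA.
The root I_D = 3.96 mA gives V_GS = -0.304 V ≤ V_t, so take I_D = 2.21 mA.
Then V_GS = 2.32 V and V_DS = V_DD − I_D(R_D+R_S) = 18 − 2.21×2.18 = 13.2 V.
Saturation requires V_DS ≥ V_GS − V_t = 1.12 V; 13.2 ≥ 1.12 ✓.

I_D ≈ 2.2 mA, V_DS ≈ 13 V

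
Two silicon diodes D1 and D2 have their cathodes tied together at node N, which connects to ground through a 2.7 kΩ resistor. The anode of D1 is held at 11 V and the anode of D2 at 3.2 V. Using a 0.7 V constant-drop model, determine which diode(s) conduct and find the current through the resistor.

Only D1 conducts; I_R ≈ 3.8 mA

Assume both conduct. Then node N would need to be at both 11−0.7 = 10.3 V and 3.2−0.7 = 2.5 V, which is impossible.
Assume only D1 conducts: V_N = 11 − 0.7 = 10.3 V, so I_R = 10.3/2.7 = 3.81 mA.
Check D2: its anode-to-cathode voltage is 3.2 − 10.3 = -7.1 V < 0.7 V, so it is off. The assumption is consistent.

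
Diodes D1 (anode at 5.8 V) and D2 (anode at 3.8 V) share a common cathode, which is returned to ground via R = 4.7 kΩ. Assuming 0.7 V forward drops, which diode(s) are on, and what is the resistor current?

Assume both conduct. Then node N would need to be at both 5.8−0.7 = 5.1 V and 3.8−0.7 = 3.1 V, which is impossible.
Assume only D1 conducts: V_N = 5.8 − 0.7 = 5.1 V, so I_R = 5.1/4.7 = 1.09 mA.
Check D2: its anode-to-cathode voltage is 3.8 − 5.1 = -1.3 V < 0.7 V, so it is off. The assumption is consistent.

Only D1 conducts; I_R ≈ 1.1 mA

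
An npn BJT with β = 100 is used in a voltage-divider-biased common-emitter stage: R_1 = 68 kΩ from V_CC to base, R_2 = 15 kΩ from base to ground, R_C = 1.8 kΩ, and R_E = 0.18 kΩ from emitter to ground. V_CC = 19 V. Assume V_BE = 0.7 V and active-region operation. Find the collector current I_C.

Thevenize the base divider: V_Th = V_CC·R_2/(R_1+R_2) = 19×15/83 = 3.43 V, R_Th = R_1‖R_2 = 12.3 kΩ.
Base-emitter loop: V_Th = I_B·R_Th + V_BE + (β+1)I_B·R_E, so I_B = (3.43 − 0.7) / (12.3 + 101×0.18) = 0.0897 mA.
I_C = β·I_B = 100×0.0897 = 8.97 mA, and I_E = (β+1)I_B = 9.06 mA.
V_CE = V_CC − I_C·R_C − I_E·R_E = 19 − 8.97×1.8 − 9.06×0.18 = 1.22 V.
V_CE = 1.22 V > 0.2 V confirms active-region operation.

I_C ≈ 9 mA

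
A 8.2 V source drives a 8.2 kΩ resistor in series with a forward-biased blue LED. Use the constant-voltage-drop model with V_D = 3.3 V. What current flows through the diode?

KVL around the loop: 8.2 = V_D + I·R = 3.3 + I × 8.2 kΩ.
So I = (8.2 − 3.3) / 8.2 kΩ = 4.9 / 8.2 = 0.598 mA.

I ≈ 0.6 mA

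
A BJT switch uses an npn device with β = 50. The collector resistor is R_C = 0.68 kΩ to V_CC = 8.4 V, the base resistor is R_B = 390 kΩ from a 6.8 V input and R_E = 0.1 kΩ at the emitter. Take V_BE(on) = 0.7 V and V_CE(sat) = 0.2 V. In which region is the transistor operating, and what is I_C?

active; I_C ≈ 0.77 mA

Assume active. Base-emitter loop: I_B = (V_BB − V_BE)/(R_B + (β+1)R_E) = (6.8 − 0.7)/(390 + 51×0.1) = 0.0154 mA.
I_C = β·I_B = 50×0.0154 = 0.772 mA.
V_CE = V_CC − I_C·R_C − I_E·R_E = 8.4 − 0.772×0.68 − 0.787×0.1 = 7.8 V > V_CE(sat), so the active-region assumption holds.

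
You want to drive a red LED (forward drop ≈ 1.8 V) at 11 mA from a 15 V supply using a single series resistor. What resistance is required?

The resistor drops V_S − V_D = 15 − 1.8 = 13.2 V at 11 mA.
R = 13.2 V / 11 mA = 1.2 kΩ.

R ≈ 1.2 kΩ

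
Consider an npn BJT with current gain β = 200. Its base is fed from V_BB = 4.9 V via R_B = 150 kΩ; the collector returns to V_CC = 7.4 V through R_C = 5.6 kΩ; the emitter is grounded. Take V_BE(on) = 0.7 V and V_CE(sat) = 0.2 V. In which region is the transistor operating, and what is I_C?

saturation; I_C ≈ 1.3 mA

Assume active: I_B = (4.9 − 0.7)/150 = 0.028 mA, giving I_C = β·I_B = 5.6 mA.
But then V_CE = 7.4 − 5.6×5.6 = -24 V < V_CE(sat) = 0.2 V — impossible in the active region.
So the transistor is saturated. With V_CE = 0.2 V, I_C = (V_CC − 0.2)/R_C = 7.2/5.6 = 1.29 mA.
Check: β·I_B = 5.6 mA > I_C = 1.29 mA, confirming saturation.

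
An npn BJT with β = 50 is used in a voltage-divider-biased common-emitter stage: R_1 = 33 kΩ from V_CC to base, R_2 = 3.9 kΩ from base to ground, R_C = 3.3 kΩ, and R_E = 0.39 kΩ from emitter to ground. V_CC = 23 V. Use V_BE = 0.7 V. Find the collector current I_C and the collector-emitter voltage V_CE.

Thevenize the base divider: V_Th = V_CC·R_2/(R_1+R_2) = 23×3.9/36.9 = 2.43 V, R_Th = R_1‖R_2 = 3.49 kΩ.
Base-emitter loop: V_Th = I_B·R_Th + V_BE + (β+1)I_B·R_E, so I_B = (2.43 − 0.7) / (3.49 + 51×0.39) = 0.074 mA.
I_C = β·I_B = 50×0.074 = 3.7 mA, and I_E = (β+1)I_B = 3.78 mA.
V_CE = V_CC − I_C·R_C − I_E·R_E = 23 − 3.7×3.3 − 3.78×0.39 = 9.31 V.
V_CE = 9.31 V > 0.2 V confirms active-region operation.

I_C ≈ 3.7 mA, V_CE ≈ 9.3 V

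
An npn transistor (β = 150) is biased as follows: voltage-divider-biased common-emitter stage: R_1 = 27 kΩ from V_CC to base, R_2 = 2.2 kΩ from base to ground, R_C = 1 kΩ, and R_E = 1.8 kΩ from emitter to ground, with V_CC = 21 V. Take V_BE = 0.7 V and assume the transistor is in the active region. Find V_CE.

V_CE ≈ 20 V

Thevenize the base divider: V_Th = V_CC·R_2/(R_1+R_2) = 21×2.2/29.2 = 1.58 V, R_Th = R_1‖R_2 = 2.03 kΩ.
Base-emitter loop: V_Th = I_B·R_Th + V_BE + (β+1)I_B·R_E, so I_B = (1.58 − 0.7) / (2.03 + 151×1.8) = 0.00322 mA.
I_C = β·I_B = 150×0.00322 = 0.483 mA, and I_E = (β+1)I_B = 0.486 mA.
V_CE = V_CC − I_C·R_C − I_E·R_E = 21 − 0.483×1 − 0.486×1.8 = 19.6 V.
V_CE = 19.6 V > 0.2 V confirms active-region operation.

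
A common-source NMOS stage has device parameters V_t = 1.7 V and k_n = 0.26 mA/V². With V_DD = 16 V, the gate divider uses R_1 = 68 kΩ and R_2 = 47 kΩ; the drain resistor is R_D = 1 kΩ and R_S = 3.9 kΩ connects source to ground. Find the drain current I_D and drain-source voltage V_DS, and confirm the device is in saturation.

I_D ≈ 0.66 mA, V_DS ≈ 13 V

V_G = V_DD·R_2/(R_1+R_2) = 16×47/115 = 6.54 V.
Assume saturation: I_D = (k_n/2)(V_GS − V_t)² with V_GS = V_G − I_D·R_S = 6.54 − 3.9·I_D.
Substituting gives 1.98·I_D² − 5.91·I_D + 3.04 = 0, with roots I_D = 0.662 or 2.33 mA.
The root I_D = 2.33 mA gives V_GS = -2.53 V ≤ V_t, so take I_D = 0.662 mA.
Then V_GS = 3.96 V and V_DS = V_DD − I_D(R_D+R_S) = 16 − 0.662×4.9 = 12.8 V.
Saturation requires V_DS ≥ V_GS − V_t = 2.26 V; 12.8 ≥ 2.26 ✓.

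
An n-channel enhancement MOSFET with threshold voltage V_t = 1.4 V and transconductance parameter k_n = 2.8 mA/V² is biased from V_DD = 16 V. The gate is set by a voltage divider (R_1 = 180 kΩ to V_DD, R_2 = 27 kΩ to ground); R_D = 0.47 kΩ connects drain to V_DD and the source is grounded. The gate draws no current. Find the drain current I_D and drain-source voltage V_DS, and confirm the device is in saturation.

V_G = V_DD·R_2/(R_1+R_2) = 16×27/207 = 2.09 V. With the source grounded, V_GS = V_G = 2.09 V.
Assume saturation: I_D = (k_n/2)(V_GS − V_t)² = (2.8/2)×(2.09 − 1.4)² = 1.4×0.687² = 0.661 mA.
V_DS = V_DD − I_D·R_D = 16 − 0.661×0.47 = 15.7 V.
Saturation requires V_DS ≥ V_GS − V_t = 0.687 V; 15.7 ≥ 0.687 ✓.

I_D ≈ 0.66 mA, V_DS ≈ 16 V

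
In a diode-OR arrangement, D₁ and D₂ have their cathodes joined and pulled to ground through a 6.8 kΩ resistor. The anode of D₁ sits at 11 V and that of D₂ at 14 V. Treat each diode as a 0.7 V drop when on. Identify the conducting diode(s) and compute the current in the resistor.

Only D₂ conducts; I_R ≈ 2 mA

Assume both conduct. Then node N would need to be at both 11−0.7 = 10.3 V and 14−0.7 = 13.3 V, which is impossible.
Assume only D₂ conducts: V_N = 14 − 0.7 = 13.3 V, so I_R = 13.3/6.8 = 1.96 mA.
Check D₁: its anode-to-cathode voltage is 11 − 13.3 = -2.3 V < 0.7 V, so it is off. The assumption is consistent.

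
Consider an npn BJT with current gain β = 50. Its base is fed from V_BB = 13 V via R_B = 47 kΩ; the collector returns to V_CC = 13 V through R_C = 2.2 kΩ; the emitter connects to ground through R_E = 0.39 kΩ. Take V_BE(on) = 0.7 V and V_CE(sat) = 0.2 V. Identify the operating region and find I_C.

saturation; I_C ≈ 4.9 mA

Assume active: I_B = (13 − 0.7)/(47 + 51×0.39) = 0.184 mA, I_C = β·I_B = 9.19 mA.
Then V_CE = 13 − 9.19×2.2 − 9.38×0.39 = -10.9 V < 0.2 V — the active assumption fails.
Re-solve with V_CE = 0.2 V. KCL at the emitter: V_E/R_E = (V_BB−0.7−V_E)/R_B + (V_CC−0.2−V_E)/R_C, giving V_E = 2 V.
I_C = (V_CC − 0.2 − V_E)/R_C = (12.8 − 2)/2.2 = 4.91 mA.
Check: I_B = (12.3 − 2)/47 = 0.219 mA, and β·I_B = 11 mA > I_C, confirming saturation.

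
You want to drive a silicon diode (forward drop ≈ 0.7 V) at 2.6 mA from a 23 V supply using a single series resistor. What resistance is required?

R ≈ 8.6 kΩ

The resistor drops V_S − V_D = 23 − 0.7 = 22.3 V at 2.6 mA.
R = 22.3 V / 2.6 mA = 8.58 kΩ.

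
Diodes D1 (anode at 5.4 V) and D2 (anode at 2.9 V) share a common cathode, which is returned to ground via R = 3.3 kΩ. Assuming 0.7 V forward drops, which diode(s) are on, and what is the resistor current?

Only D1 conducts; I_R ≈ 1.4 mA

Assume both conduct. Then node N would need to be at both 5.4−0.7 = 4.7 V and 2.9−0.7 = 2.2 V, which is impossible.
Assume only D1 conducts: V_N = 5.4 − 0.7 = 4.7 V, so I_R = 4.7/3.3 = 1.42 mA.
Check D2: its anode-to-cathode voltage is 2.9 − 4.7 = -1.8 V < 0.7 V, so it is off. The assumption is consistent.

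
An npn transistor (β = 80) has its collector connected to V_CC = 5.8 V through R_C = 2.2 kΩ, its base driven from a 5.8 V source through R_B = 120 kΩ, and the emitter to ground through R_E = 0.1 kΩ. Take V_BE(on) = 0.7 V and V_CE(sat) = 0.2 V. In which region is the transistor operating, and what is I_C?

saturation; I_C ≈ 2.4 mA

Assume active: I_B = (5.8 − 0.7)/(120 + 81×0.1) = 0.0398 mA, I_C = β·I_B = 3.19 mA.
Then V_CE = 5.8 − 3.19×2.2 − 3.22×0.1 = -1.53 V < 0.2 V — the active assumption fails.
Re-solve with V_CE = 0.2 V. KCL at the emitter: V_E/R_E = (V_BB−0.7−V_E)/R_B + (V_CC−0.2−V_E)/R_C, giving V_E = 0.247 V.
I_C = (V_CC − 0.2 − V_E)/R_C = (5.6 − 0.247)/2.2 = 2.43 mA.
Check: I_B = (5.1 − 0.247)/120 = 0.0404 mA, and β·I_B = 3.24 mA > I_C, confirming saturation.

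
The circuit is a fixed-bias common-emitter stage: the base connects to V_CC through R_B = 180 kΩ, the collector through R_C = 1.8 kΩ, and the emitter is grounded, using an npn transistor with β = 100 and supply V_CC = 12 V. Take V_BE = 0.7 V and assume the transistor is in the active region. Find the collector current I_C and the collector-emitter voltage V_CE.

I_C ≈ 6.3 mA, V_CE ≈ 0.7 V

Base loop: V_CC = I_B·R_B + V_BE, so I_B = (12 − 0.7)/180 kΩ = 0.0628 mA.
In the active region I_C = β·I_B = 100 × 0.0628 = 6.28 mA.
Collector loop: V_CE = V_CC − I_C·R_C = 12 − 6.28×1.8 = 0.7 V.
Since V_CE = 0.7 V > V_CE(sat) ≈ 0.2 V, the transistor is in the active region as assumed.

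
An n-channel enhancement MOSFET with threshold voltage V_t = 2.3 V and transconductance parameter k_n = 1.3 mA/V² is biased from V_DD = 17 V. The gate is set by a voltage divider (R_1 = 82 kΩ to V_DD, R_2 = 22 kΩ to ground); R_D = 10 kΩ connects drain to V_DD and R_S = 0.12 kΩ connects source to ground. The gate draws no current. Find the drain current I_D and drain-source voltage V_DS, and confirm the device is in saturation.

I_D ≈ 0.91 mA, V_DS ≈ 7.7 V

V_G = V_DD·R_2/(R_1+R_2) = 17×22/104 = 3.6 V.
Assume saturation: I_D = (k_n/2)(V_GS − V_t)² with V_GS = V_G − I_D·R_S = 3.6 − 0.12·I_D.
Substituting gives 0.00936·I_D² − 1.2·I_D + 1.09 = 0, with roots I_D = 0.915 or 128 mA.
The root I_D = 128 mA gives V_GS = -11.7 V ≤ V_t, so take I_D = 0.915 mA.
Then V_GS = 3.49 V and V_DS = V_DD − I_D(R_D+R_S) = 17 − 0.915×10.1 = 7.74 V.
Saturation requires V_DS ≥ V_GS − V_t = 1.19 V; 7.74 ≥ 1.19 ✓.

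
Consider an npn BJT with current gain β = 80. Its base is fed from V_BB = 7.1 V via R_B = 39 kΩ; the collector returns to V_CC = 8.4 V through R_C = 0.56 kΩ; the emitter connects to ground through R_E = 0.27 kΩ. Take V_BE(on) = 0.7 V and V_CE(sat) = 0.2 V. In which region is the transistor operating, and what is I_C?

active; I_C ≈ 8.4 mA

Assume active. Base-emitter loop: I_B = (V_BB − V_BE)/(R_B + (β+1)R_E) = (7.1 − 0.7)/(39 + 81×0.27) = 0.105 mA.
I_C = β·I_B = 80×0.105 = 8.41 mA.
V_CE = V_CC − I_C·R_C − I_E·R_E = 8.4 − 8.41×0.56 − 8.52×0.27 = 1.39 V > V_CE(sat), so the active-region assumption holds.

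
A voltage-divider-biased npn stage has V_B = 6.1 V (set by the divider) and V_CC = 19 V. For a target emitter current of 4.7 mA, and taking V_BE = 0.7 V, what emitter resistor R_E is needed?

R_E ≈ 1.1 kΩ

V_E = V_B − V_BE = 6.1 − 0.7 = 5.4 V.
R_E = V_E / I_E = 5.4 / 4.7 = 1.15 kΩ.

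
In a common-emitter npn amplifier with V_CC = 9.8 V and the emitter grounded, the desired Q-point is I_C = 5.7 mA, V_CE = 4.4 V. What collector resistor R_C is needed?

R_C ≈ 0.95 kΩ

Collector loop: V_CC = I_C·R_C + V_CE.
R_C = (V_CC − V_CE)/I_C = (9.8 − 4.4)/5.7 = 0.947 kΩ.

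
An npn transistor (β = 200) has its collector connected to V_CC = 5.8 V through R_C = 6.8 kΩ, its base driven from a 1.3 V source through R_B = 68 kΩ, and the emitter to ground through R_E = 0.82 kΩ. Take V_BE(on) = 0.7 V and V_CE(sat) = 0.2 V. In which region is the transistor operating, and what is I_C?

Assume active. Base-emitter loop: I_B = (V_BB − V_BE)/(R_B + (β+1)R_E) = (1.3 − 0.7)/(68 + 201×0.82) = 0.00258 mA.
I_C = β·I_B = 200×0.00258 = 0.515 mA.
V_CE = V_CC − I_C·R_C − I_E·R_E = 5.8 − 0.515×6.8 − 0.518×0.82 = 1.87 V > V_CE(sat), so the active-region assumption holds.

active; I_C ≈ 0.52 mA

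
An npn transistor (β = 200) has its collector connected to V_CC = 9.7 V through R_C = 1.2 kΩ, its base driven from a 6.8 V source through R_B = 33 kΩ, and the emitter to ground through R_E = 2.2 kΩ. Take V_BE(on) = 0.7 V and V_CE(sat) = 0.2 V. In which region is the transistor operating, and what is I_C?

Assume active. Base-emitter loop: I_B = (V_BB − V_BE)/(R_B + (β+1)R_E) = (6.8 − 0.7)/(33 + 201×2.2) = 0.0128 mA.
I_C = β·I_B = 200×0.0128 = 2.57 mA.
V_CE = V_CC − I_C·R_C − I_E·R_E = 9.7 − 2.57×1.2 − 2.58×2.2 = 0.943 V > V_CE(sat), so the active-region assumption holds.

active; I_C ≈ 2.6 mA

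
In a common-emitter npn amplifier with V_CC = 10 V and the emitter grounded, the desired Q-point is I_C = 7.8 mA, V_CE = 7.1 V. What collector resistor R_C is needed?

R_C ≈ 0.37 kΩ

Collector loop: V_CC = I_C·R_C + V_CE.
R_C = (V_CC − V_CE)/I_C = (10 − 7.1)/7.8 = 0.372 kΩ.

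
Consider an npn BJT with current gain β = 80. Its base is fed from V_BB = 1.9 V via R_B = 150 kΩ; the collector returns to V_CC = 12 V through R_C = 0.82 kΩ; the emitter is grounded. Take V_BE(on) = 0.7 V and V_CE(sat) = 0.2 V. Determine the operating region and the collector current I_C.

active; I_C ≈ 0.64 mA

Assume active. Base-emitter loop: I_B = (V_BB − V_BE)/R_B = (1.9 − 0.7)/150 = 0.008 mA.
I_C = β·I_B = 80×0.008 = 0.64 mA.
V_CE = V_CC − I_C·R_C = 12 − 0.64×0.82 = 11.5 V > V_CE(sat), so the active-region assumption holds.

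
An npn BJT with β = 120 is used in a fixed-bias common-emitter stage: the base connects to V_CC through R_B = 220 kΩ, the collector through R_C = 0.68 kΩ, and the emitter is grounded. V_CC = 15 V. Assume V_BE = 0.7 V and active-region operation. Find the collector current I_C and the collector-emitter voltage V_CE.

I_C ≈ 7.8 mA, V_CE ≈ 9.7 V

Base loop: V_CC = I_B·R_B + V_BE, so I_B = (15 − 0.7)/220 kΩ = 0.065 mA.
In the active region I_C = β·I_B = 120 × 0.065 = 7.8 mA.
Collector loop: V_CE = V_CC − I_C·R_C = 15 − 7.8×0.68 = 9.7 V.
Since V_CE = 9.7 V > V_CE(sat) ≈ 0.2 V, the transistor is in the active region as assumed.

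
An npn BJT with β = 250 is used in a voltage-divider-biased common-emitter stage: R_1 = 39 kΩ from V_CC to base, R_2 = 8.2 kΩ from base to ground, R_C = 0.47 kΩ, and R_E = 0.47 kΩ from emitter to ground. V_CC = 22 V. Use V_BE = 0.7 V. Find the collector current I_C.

Thevenize the base divider: V_Th = V_CC·R_2/(R_1+R_2) = 22×8.2/47.2 = 3.82 V, R_Th = R_1‖R_2 = 6.78 kΩ.
Base-emitter loop: V_Th = I_B·R_Th + V_BE + (β+1)I_B·R_E, so I_B = (3.82 − 0.7) / (6.78 + 251×0.47) = 0.025 mA.
I_C = β·I_B = 250×0.025 = 6.26 mA, and I_E = (β+1)I_B = 6.28 mA.
V_CE = V_CC − I_C·R_C − I_E·R_E = 22 − 6.26×0.47 − 6.28×0.47 = 16.1 V.
V_CE = 16.1 V > 0.2 V confirms active-region operation.

I_C ≈ 6.3 mA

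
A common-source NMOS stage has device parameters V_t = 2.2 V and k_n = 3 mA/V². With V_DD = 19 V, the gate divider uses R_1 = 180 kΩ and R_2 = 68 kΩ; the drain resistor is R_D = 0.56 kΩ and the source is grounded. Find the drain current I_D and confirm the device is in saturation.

V_G = V_DD·R_2/(R_1+R_2) = 19×68/248 = 5.21 V. With the source grounded, V_GS = V_G = 5.21 V.
Assume saturation: I_D = (k_n/2)(V_GS − V_t)² = (3/2)×(5.21 − 2.2)² = 1.5×3.01² = 13.6 mA.
V_DS = V_DD − I_D·R_D = 19 − 13.6×0.56 = 11.4 V.
Saturation requires V_DS ≥ V_GS − V_t = 3.01 V; 11.4 ≥ 3.01 ✓.

I_D ≈ 14 mA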